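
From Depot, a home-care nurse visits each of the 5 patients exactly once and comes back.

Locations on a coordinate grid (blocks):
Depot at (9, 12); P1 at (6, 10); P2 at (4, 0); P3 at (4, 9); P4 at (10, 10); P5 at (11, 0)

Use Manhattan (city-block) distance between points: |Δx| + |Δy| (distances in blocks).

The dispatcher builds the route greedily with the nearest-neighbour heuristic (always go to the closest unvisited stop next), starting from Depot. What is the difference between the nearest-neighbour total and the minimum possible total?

Depot: P4=3, P1=5, P3=8, P5=14, P2=17 ⇒ P4
P4: P1=4, P3=7, P5=11, P2=16 ⇒ P1
P1: P3=3, P2=12, P5=15 ⇒ P3
P3: P2=9, P5=16 ⇒ P2
P2: P5=7 ⇒ P5
NN route Depot → P4 → P1 → P3 → P2 → P5 → Depot costs 40.
Optimal: Depot → P1 → P3 → P2 → P5 → P4 → Depot costs 38 (by enumerating all 60 distinct tours).
Excess = 40 − 38 = 2.

Excess over optimum: 2 blocks.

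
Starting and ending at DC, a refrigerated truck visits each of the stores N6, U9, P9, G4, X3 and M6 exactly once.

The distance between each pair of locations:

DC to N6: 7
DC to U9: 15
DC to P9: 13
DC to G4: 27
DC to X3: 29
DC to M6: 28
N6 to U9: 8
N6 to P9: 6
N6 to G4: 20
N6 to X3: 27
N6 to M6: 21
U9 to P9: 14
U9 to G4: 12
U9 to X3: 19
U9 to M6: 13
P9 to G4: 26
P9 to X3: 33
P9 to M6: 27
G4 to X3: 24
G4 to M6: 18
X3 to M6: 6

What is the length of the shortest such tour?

Minimum total distance: 92.

With 6 stops there are 6!/2 = 360 distinct round trips (a route and its reverse cost the same).
DC - N6 - U9 - P9 - G4 - X3 - M6 - DC: 7+8+14+26+24+6+28 = 113
DC - N6 - U9 - P9 - G4 - M6 - X3 - DC: 7+8+14+26+18+6+29 = 108
DC - N6 - U9 - P9 - X3 - G4 - M6 - DC: 7+8+14+33+24+18+28 = 132
DC - N6 - U9 - P9 - X3 - M6 - G4 - DC: 7+8+14+33+6+18+27 = 113
DC - N6 - U9 - P9 - M6 - G4 - X3 - DC: 7+8+14+27+18+24+29 = 127
DC - N6 - U9 - P9 - M6 - X3 - G4 - DC: 7+8+14+27+6+24+27 = 113
DC - N6 - U9 - G4 - P9 - X3 - M6 - DC: 7+8+12+26+33+6+28 = 120
DC - N6 - U9 - G4 - P9 - M6 - X3 - DC: 7+8+12+26+27+6+29 = 115
… (352 more)
DC - N6 - P9 - U9 - G4 - M6 - X3 - DC: 7+6+14+12+18+6+29 = 92  ← best
The minimum is 92.
One optimal route: DC → N6 → P9 → U9 → G4 → M6 → X3 → DC (or its reverse).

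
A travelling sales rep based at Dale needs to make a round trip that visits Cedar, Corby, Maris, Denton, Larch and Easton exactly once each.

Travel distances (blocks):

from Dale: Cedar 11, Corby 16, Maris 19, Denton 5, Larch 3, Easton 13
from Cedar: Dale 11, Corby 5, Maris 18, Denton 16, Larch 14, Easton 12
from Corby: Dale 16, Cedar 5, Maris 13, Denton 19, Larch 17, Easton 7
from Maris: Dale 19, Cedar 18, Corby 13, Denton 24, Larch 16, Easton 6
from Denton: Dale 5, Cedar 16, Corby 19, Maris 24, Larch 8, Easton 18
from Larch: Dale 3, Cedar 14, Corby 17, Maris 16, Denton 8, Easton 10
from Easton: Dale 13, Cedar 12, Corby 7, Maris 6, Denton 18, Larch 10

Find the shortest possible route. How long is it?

Shortest round trip = 58 blocks.

With 6 stops there are 6!/2 = 360 distinct round trips (a route and its reverse cost the same).
Dale-Cedar-Corby-Maris-Denton-Larch-Easton-Dale: 11+5+13+24+8+10+13 = 84
Dale-Cedar-Corby-Maris-Denton-Easton-Larch-Dale: 11+5+13+24+18+10+3 = 84
Dale-Cedar-Corby-Maris-Larch-Denton-Easton-Dale: 11+5+13+16+8+18+13 = 84
Dale-Cedar-Corby-Maris-Larch-Easton-Denton-Dale: 11+5+13+16+10+18+5 = 78
Dale-Cedar-Corby-Maris-Easton-Denton-Larch-Dale: 11+5+13+6+18+8+3 = 64
Dale-Cedar-Corby-Maris-Easton-Larch-Denton-Dale: 11+5+13+6+10+8+5 = 58
Dale-Cedar-Corby-Denton-Maris-Larch-Easton-Dale: 11+5+19+24+16+10+13 = 98
Dale-Cedar-Corby-Denton-Maris-Easton-Larch-Dale: 11+5+19+24+6+10+3 = 78
… (352 more)
The minimum is 58.
One optimal route: Dale → Cedar → Corby → Maris → Easton → Larch → Denton → Dale (or its reverse).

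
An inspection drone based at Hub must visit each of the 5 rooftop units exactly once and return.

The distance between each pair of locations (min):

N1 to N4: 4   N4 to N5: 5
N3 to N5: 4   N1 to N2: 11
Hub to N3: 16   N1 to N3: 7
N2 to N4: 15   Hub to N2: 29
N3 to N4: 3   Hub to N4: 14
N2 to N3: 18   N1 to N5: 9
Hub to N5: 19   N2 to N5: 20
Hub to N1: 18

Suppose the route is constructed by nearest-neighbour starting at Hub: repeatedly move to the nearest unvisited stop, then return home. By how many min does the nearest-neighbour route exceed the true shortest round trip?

The nearest-neighbour route is 1 min longer than optimal.

Hub: N4=14, N3=16, N1=18, N5=19, N2=29 ⇒ N4
N4: N3=3, N1=4, N5=5, N2=15 ⇒ N3
N3: N5=4, N1=7, N2=18 ⇒ N5
N5: N1=9, N2=20 ⇒ N1
N1: N2=11 ⇒ N2
NN route Hub → N4 → N3 → N5 → N1 → N2 → Hub costs 70.
Optimal: Hub → N1 → N2 → N4 → N5 → N3 → Hub costs 69 (by enumerating all 60 distinct tours).
Excess = 70 − 69 = 1.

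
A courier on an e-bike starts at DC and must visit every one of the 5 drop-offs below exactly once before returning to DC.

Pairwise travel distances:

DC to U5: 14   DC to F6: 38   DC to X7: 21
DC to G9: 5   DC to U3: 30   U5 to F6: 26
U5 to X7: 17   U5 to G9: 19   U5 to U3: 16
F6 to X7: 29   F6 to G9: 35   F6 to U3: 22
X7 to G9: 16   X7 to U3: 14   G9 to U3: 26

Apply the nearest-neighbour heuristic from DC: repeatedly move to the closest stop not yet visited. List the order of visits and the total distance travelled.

115 along DC → G9 → X7 → U3 → U5 → F6 → DC.

From DC: distances to unvisited — G9=5, U5=14, X7=21, U3=30, F6=38. Nearest is G9 (5).
From G9: distances to unvisited — X7=16, U5=19, U3=26, F6=35. Nearest is X7 (16).
From X7: distances to unvisited — U3=14, U5=17, F6=29. Nearest is U3 (14).
From U3: distances to unvisited — U5=16, F6=22. Nearest is U5 (16).
From U5: distances to unvisited — F6=26. Nearest is F6 (26).
Return F6→DC: 38.
Total = 5 + 16 + 14 + 16 + 26 + 38 = 115.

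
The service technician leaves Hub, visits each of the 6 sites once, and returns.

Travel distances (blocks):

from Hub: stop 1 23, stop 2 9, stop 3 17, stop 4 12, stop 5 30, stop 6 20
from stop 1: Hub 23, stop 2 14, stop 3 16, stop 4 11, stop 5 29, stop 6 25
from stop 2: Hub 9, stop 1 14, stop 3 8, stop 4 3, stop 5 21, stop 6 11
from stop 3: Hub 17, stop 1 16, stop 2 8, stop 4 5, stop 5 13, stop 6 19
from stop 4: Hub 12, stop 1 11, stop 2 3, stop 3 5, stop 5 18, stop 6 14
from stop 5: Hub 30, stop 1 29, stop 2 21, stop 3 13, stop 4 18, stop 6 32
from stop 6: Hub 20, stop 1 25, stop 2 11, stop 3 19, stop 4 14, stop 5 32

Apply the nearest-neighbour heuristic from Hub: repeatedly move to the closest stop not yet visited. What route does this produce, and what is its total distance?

At Hub the remaining stops are stop 2 9, stop 4 12, stop 3 17, stop 6 20, stop 1 23, stop 5 30; go to stop 2.
At stop 2 the remaining stops are stop 4 3, stop 3 8, stop 6 11, stop 1 14, stop 5 21; go to stop 4.
At stop 4 the remaining stops are stop 3 5, stop 1 11, stop 6 14, stop 5 18; go to stop 3.
At stop 3 the remaining stops are stop 5 13, stop 1 16, stop 6 19; go to stop 5.
At stop 5 the remaining stops are stop 1 29, stop 6 32; go to stop 1.
At stop 1 the remaining stops are stop 6 25; go to stop 6.
Return stop 6→Hub: 20.
Total = 9 + 3 + 5 + 13 + 29 + 25 + 20 = 104.

Nearest-neighbour total = 104 blocks; route Hub → stop 2 → stop 4 → stop 3 → stop 5 → stop 1 → stop 6 → Hub.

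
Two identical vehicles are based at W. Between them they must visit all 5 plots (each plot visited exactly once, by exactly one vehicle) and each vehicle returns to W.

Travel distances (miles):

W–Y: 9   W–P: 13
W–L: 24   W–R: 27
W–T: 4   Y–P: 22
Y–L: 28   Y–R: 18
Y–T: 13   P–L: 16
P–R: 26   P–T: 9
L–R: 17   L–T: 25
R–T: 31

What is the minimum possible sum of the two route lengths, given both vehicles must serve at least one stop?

Try each way of splitting the stops between the two vehicles (each non-empty) and, for each split, find the best tour for each vehicle:
  {Y} + {P, L, R, T}: 18 + 73 = 91
  {P} + {Y, L, R, T}: 26 + 73 = 99
  {Y, P} + {L, R, T}: 44 + 73 = 117
  {L} + {Y, P, R, T}: 48 + 66 = 114
  {Y, L} + {P, R, T}: 61 + 66 = 127
  {P, L} + {Y, R, T}: 53 + 62 = 115
  … (15 splits in total)
  {Y, P, L, R} + {T}: 73 + 8 = 81  ← best
Best: vehicle 1 W → Y → R → L → P → W = 73; vehicle 2 W → T → W = 8; combined 81.

Minimum combined distance: 81 miles.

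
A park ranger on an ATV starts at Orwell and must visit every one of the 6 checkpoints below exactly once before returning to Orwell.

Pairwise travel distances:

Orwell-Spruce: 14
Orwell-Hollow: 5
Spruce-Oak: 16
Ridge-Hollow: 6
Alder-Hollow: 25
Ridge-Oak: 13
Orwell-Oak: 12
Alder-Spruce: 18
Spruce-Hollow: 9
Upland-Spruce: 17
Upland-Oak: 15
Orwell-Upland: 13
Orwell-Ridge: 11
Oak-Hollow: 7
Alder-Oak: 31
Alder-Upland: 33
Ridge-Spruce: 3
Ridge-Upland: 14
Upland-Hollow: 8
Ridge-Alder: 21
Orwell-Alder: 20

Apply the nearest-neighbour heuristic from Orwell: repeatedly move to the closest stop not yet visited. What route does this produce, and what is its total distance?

Nearest-neighbour total = 98; route Orwell → Hollow → Ridge → Spruce → Oak → Upland → Alder → Orwell.

From Orwell: distances to unvisited — Hollow=5, Ridge=11, Oak=12, Upland=13, Spruce=14, Alder=20. Nearest is Hollow (5).
From Hollow: distances to unvisited — Ridge=6, Oak=7, Upland=8, Spruce=9, Alder=25. Nearest is Ridge (6).
From Ridge: distances to unvisited — Spruce=3, Oak=13, Upland=14, Alder=21. Nearest is Spruce (3).
From Spruce: distances to unvisited — Oak=16, Upland=17, Alder=18. Nearest is Oak (16).
From Oak: distances to unvisited — Upland=15, Alder=31. Nearest is Upland (15).
From Upland: distances to unvisited — Alder=33. Nearest is Alder (33).
Return Alder→Orwell: 20.
Total = 5 + 6 + 3 + 16 + 15 + 33 + 20 = 98.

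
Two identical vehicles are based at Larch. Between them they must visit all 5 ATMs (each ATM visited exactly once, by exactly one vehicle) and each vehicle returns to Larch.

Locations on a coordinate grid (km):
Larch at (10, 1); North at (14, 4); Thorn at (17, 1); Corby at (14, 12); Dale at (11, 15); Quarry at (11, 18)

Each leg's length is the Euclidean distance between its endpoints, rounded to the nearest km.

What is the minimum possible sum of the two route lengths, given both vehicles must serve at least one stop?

There are 2^4 − 1 = 15 ways to divide the 5 stops into two non-empty groups. For each, the best each vehicle can do is its own shortest tour through its group:
  {North} + {Thorn, Corby, Dale, Quarry}: 10 + 42 = 52
  {Thorn} + {North, Corby, Dale, Quarry}: 14 + 37 = 51
  {North, Thorn} + {Corby, Dale, Quarry}: 16 + 36 = 52
  {Corby} + {North, Thorn, Dale, Quarry}: 24 + 42 = 66
  {North, Corby} + {Thorn, Dale, Quarry}: 25 + 42 = 67
  {Thorn, Corby} + {North, Dale, Quarry}: 30 + 36 = 66
  … (15 splits in total)
Best: vehicle 1 Larch → Thorn → Larch = 14; vehicle 2 Larch → North → Corby → Dale → Quarry → Larch = 37; combined 51.

51 km — the smallest possible combined total.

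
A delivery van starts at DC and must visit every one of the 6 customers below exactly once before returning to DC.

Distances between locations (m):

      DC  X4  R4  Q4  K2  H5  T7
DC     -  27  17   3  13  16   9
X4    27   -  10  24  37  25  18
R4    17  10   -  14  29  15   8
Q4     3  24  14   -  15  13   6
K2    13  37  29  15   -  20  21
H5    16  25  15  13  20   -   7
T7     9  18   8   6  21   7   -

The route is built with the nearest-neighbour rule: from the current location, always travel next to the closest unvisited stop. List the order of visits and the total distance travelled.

From DC: distances to unvisited — Q4=3, T7=9, K2=13, H5=16, R4=17, X4=27. Nearest is Q4 (3).
From Q4: distances to unvisited — T7=6, H5=13, R4=14, K2=15, X4=24. Nearest is T7 (6).
From T7: distances to unvisited — H5=7, R4=8, X4=18, K2=21. Nearest is H5 (7).
From H5: distances to unvisited — R4=15, K2=20, X4=25. Nearest is R4 (15).
From R4: distances to unvisited — X4=10, K2=29. Nearest is X4 (10).
From X4: distances to unvisited — K2=37. Nearest is K2 (37).
Return K2→DC: 13.
Total = 3 + 6 + 7 + 15 + 10 + 37 + 13 = 91.

Nearest-neighbour total = 91 m; route DC → Q4 → T7 → H5 → R4 → X4 → K2 → DC.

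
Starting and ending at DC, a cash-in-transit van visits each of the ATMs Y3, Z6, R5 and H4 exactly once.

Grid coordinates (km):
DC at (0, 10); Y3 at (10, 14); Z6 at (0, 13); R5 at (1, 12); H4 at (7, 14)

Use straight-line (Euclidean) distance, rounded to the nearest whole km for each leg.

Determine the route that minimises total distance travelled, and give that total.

Minimum total distance: 24 km.

With 4 stops there are 4!/2 = 12 distinct round trips (a route and its reverse cost the same).
DC-Y3-Z6-R5-H4-DC: 11+10+1+6+8 = 36
DC-Y3-Z6-H4-R5-DC: 11+10+7+6+2 = 36
DC-Y3-R5-Z6-H4-DC: 11+9+1+7+8 = 36
DC-Y3-R5-H4-Z6-DC: 11+9+6+7+3 = 36
DC-Y3-H4-Z6-R5-DC: 11+3+7+1+2 = 24
DC-Y3-H4-R5-Z6-DC: 11+3+6+1+3 = 24
DC-Z6-Y3-R5-H4-DC: 3+10+9+6+8 = 36
DC-Z6-Y3-H4-R5-DC: 3+10+3+6+2 = 24
DC-Z6-R5-Y3-H4-DC: 3+1+9+3+8 = 24
DC-Z6-H4-Y3-R5-DC: 3+7+3+9+2 = 24
DC-R5-Y3-Z6-H4-DC: 2+9+10+7+8 = 36
DC-R5-Z6-Y3-H4-DC: 2+1+10+3+8 = 24
The minimum is 24.
One optimal route: DC → Y3 → H4 → Z6 → R5 → DC (or its reverse).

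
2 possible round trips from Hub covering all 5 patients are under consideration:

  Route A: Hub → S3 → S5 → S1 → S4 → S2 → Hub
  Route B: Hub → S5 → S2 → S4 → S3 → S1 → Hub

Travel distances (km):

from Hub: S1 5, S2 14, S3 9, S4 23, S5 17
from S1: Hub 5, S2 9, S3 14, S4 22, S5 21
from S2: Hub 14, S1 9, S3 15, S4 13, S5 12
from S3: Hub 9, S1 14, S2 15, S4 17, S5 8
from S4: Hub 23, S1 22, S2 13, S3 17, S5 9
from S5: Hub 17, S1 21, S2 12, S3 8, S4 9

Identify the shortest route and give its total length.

78 km — Route B is the shortest.

Route A: 9 + 8 + 21 + 22 + 13 + 14 = 87
Route B: 17 + 12 + 13 + 17 + 14 + 5 = 78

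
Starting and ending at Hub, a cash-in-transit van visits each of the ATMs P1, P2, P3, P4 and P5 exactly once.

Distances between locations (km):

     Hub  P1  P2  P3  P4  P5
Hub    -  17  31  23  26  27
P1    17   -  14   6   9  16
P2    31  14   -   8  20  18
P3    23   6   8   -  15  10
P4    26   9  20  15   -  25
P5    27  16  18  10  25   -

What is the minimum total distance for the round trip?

There are 60 distinct closed tours to check (reversals are equivalent).
Hub-P1-P2-P3-P4-P5-Hub: 17+14+8+15+25+27 = 106
Hub-P1-P2-P3-P5-P4-Hub: 17+14+8+10+25+26 = 100
Hub-P1-P2-P4-P3-P5-Hub: 17+14+20+15+10+27 = 103
Hub-P1-P2-P4-P5-P3-Hub: 17+14+20+25+10+23 = 109
Hub-P1-P2-P5-P3-P4-Hub: 17+14+18+10+15+26 = 100
Hub-P1-P2-P5-P4-P3-Hub: 17+14+18+25+15+23 = 112
Hub-P1-P3-P2-P4-P5-Hub: 17+6+8+20+25+27 = 103
Hub-P1-P3-P2-P5-P4-Hub: 17+6+8+18+25+26 = 100
Hub-P1-P3-P4-P2-P5-Hub: 17+6+15+20+18+27 = 103
Hub-P1-P3-P4-P5-P2-Hub: 17+6+15+25+18+31 = 112
Hub-P1-P3-P5-P2-P4-Hub: 17+6+10+18+20+26 = 97
Hub-P1-P3-P5-P4-P2-Hub: 17+6+10+25+20+31 = 109
Hub-P1-P4-P2-P3-P5-Hub: 17+9+20+8+10+27 = 91
Hub-P1-P4-P2-P5-P3-Hub: 17+9+20+18+10+23 = 97
… (46 more)
The minimum is 91.
One optimal route: Hub → P1 → P4 → P2 → P3 → P5 → Hub (or its reverse).

Minimum total distance: 91 km.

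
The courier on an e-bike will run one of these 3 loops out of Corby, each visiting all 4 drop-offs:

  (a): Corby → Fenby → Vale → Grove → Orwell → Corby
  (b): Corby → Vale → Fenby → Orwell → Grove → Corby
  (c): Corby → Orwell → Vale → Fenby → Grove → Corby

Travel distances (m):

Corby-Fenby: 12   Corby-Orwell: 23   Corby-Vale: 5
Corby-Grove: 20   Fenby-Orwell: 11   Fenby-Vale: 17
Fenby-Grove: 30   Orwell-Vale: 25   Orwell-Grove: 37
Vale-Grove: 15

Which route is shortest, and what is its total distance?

(a): 12 + 17 + 15 + 37 + 23 = 104
(b): 5 + 17 + 11 + 37 + 20 = 90
(c): 23 + 25 + 17 + 30 + 20 = 115

Shortest is (b), total 90 m.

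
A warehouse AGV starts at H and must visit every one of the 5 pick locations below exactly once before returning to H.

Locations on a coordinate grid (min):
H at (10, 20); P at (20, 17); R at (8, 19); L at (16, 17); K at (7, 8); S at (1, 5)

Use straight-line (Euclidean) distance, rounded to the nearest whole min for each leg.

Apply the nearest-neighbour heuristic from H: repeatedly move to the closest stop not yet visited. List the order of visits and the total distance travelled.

At H the remaining stops are R 2, L 7, P 10, K 12, S 17; go to R.
At R the remaining stops are L 8, K 11, P 12, S 16; go to L.
At L the remaining stops are P 4, K 13, S 19; go to P.
At P the remaining stops are K 16, S 22; go to K.
At K the remaining stops are S 7; go to S.
Return S→H: 17.
Total = 2 + 8 + 4 + 16 + 7 + 17 = 54.

Nearest-neighbour total = 54 min; route H → R → L → P → K → S → H.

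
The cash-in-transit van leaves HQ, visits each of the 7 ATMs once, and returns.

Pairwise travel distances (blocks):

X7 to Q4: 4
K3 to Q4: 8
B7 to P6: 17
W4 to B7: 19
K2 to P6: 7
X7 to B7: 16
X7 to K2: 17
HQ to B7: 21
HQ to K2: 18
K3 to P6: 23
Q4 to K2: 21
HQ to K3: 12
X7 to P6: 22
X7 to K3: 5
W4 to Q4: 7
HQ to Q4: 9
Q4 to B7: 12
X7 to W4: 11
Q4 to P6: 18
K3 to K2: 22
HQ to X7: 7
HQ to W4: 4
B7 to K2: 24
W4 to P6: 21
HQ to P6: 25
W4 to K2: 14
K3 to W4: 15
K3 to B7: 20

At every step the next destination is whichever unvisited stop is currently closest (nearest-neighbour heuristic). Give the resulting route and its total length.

Total distance 82 blocks via the nearest-neighbour route HQ → W4 → Q4 → X7 → K3 → B7 → P6 → K2 → HQ.

At HQ the remaining stops are W4 4, X7 7, Q4 9, K3 12, K2 18, B7 21, P6 25; go to W4.
At W4 the remaining stops are Q4 7, X7 11, K2 14, K3 15, B7 19, P6 21; go to Q4.
At Q4 the remaining stops are X7 4, K3 8, B7 12, P6 18, K2 21; go to X7.
At X7 the remaining stops are K3 5, B7 16, K2 17, P6 22; go to K3.
At K3 the remaining stops are B7 20, K2 22, P6 23; go to B7.
At B7 the remaining stops are P6 17, K2 24; go to P6.
At P6 the remaining stops are K2 7; go to K2.
Return K2→HQ: 18.
Total = 4 + 7 + 4 + 5 + 20 + 17 + 7 + 18 = 82.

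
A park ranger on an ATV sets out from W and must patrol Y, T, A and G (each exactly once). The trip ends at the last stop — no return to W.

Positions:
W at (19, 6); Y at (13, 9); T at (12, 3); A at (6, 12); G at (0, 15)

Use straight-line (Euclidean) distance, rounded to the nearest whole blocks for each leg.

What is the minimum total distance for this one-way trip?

29 blocks — the minimum one-way total.

There are 4! = 24 possible orderings.
W - Y - T - A - G: 7+6+11+7 = 31
W - Y - T - G - A: 7+6+17+7 = 37
W - Y - A - T - G: 7+8+11+17 = 43
W - Y - A - G - T: 7+8+7+17 = 39
W - Y - G - T - A: 7+14+17+11 = 49
W - Y - G - A - T: 7+14+7+11 = 39
W - T - Y - A - G: 8+6+8+7 = 29
W - T - Y - G - A: 8+6+14+7 = 35
W - T - A - Y - G: 8+11+8+14 = 41
W - T - A - G - Y: 8+11+7+14 = 40
W - T - G - Y - A: 8+17+14+8 = 47
W - T - G - A - Y: 8+17+7+8 = 40
W - A - Y - T - G: 14+8+6+17 = 45
W - A - Y - G - T: 14+8+14+17 = 53
… (10 more)
The minimum is 29.
One shortest path: W → T → Y → A → G.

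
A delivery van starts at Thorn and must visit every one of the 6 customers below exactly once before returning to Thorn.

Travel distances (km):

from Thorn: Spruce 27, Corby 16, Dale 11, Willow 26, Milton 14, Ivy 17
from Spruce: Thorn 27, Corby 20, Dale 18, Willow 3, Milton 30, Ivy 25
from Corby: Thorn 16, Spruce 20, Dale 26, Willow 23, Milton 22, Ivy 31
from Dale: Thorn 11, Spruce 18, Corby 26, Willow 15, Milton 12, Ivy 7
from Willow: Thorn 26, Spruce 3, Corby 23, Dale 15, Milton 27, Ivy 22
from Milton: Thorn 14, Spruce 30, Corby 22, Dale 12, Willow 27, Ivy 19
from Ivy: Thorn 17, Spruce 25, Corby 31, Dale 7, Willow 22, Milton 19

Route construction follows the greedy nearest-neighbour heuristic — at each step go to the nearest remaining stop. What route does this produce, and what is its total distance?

Thorn → [Dale:11 / Milton:14 / Corby:16 / Ivy:17 / Willow:26 / Spruce:27] → Dale (11)
Dale → [Ivy:7 / Milton:12 / Willow:15 / Spruce:18 / Corby:26] → Ivy (7)
Ivy → [Milton:19 / Willow:22 / Spruce:25 / Corby:31] → Milton (19)
Milton → [Corby:22 / Willow:27 / Spruce:30] → Corby (22)
Corby → [Spruce:20 / Willow:23] → Spruce (20)
Spruce → [Willow:3] → Willow (3)
Return Willow→Thorn: 26.
Total = 11 + 7 + 19 + 22 + 20 + 3 + 26 = 108.

108 km along Thorn → Dale → Ivy → Milton → Corby → Spruce → Willow → Thorn.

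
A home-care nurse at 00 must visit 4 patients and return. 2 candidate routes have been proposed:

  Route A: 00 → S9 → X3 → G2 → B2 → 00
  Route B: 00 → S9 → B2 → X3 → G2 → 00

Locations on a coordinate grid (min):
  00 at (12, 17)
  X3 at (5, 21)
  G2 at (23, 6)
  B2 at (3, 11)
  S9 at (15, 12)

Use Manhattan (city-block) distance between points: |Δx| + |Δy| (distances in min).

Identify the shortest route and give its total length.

88 min — Route B is the shortest.

Route A: 8 + 19 + 33 + 25 + 15 = 100
Route B: 8 + 13 + 12 + 33 + 22 = 88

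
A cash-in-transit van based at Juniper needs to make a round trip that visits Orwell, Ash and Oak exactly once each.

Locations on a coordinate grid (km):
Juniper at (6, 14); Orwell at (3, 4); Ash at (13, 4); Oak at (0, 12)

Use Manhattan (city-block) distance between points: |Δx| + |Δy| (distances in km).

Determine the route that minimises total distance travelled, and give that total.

With 3 stops there are 3!/2 = 3 distinct round trips (a route and its reverse cost the same).
Juniper→Orwell→Ash→Oak→Juniper: 13+10+21+8 = 52
Juniper→Orwell→Oak→Ash→Juniper: 13+11+21+17 = 62
Juniper→Ash→Orwell→Oak→Juniper: 17+10+11+8 = 46
The minimum is 46.
One optimal route: Juniper → Ash → Orwell → Oak → Juniper (or its reverse).

46 km — the shortest possible round trip.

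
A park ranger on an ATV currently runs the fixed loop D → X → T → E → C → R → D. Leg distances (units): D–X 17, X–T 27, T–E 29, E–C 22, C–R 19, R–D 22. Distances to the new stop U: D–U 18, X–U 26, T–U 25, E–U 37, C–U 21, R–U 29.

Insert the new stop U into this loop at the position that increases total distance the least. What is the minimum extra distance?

Minimum extra distance: 24, inserting U between X and T.

Insertion cost between consecutive stops i–j is d(i,U) + d(U,j) − d(i,j):
  between D and X: 18 + 26 − 17 = 27
  between X and T: 26 + 25 − 27 = 24
  between T and E: 25 + 37 − 29 = 33
  between E and C: 37 + 21 − 22 = 36
  between C and R: 21 + 29 − 19 = 31
  between R and D: 29 + 18 − 22 = 25
Cheapest insertion is between X and T, adding 24.
New total = 136 + 24 = 160.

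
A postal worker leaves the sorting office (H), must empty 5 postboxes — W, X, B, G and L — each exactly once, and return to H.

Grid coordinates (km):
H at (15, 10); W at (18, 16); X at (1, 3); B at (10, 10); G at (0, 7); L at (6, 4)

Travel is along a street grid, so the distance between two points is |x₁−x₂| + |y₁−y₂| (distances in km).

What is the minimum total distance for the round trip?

There are 60 distinct closed tours to check (reversals are equivalent).
H→W→X→B→G→L→H: 9+30+16+13+9+15 = 92
H→W→X→B→L→G→H: 9+30+16+10+9+18 = 92
H→W→X→G→B→L→H: 9+30+5+13+10+15 = 82
H→W→X→G→L→B→H: 9+30+5+9+10+5 = 68
H→W→X→L→B→G→H: 9+30+6+10+13+18 = 86
H→W→X→L→G→B→H: 9+30+6+9+13+5 = 72
H→W→B→X→G→L→H: 9+14+16+5+9+15 = 68
H→W→B→X→L→G→H: 9+14+16+6+9+18 = 72
H→W→B→G→X→L→H: 9+14+13+5+6+15 = 62
H→W→B→G→L→X→H: 9+14+13+9+6+21 = 72
H→W→B→L→X→G→H: 9+14+10+6+5+18 = 62
H→W→B→L→G→X→H: 9+14+10+9+5+21 = 68
H→W→G→X→B→L→H: 9+27+5+16+10+15 = 82
H→W→G→X→L→B→H: 9+27+5+6+10+5 = 62
… (46 more)
The minimum is 62.
One optimal route: H → W → B → G → X → L → H (or its reverse).

Minimum total distance: 62 km.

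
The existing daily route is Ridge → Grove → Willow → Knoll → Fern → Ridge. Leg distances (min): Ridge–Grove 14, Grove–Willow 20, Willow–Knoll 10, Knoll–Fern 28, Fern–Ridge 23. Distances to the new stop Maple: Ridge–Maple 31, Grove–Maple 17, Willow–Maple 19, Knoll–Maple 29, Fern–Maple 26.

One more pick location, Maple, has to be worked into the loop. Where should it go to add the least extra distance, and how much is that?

Insertion cost between consecutive stops i–j is d(i,Maple) + d(Maple,j) − d(i,j):
  between Ridge and Grove: 31 + 17 − 14 = 34
  between Grove and Willow: 17 + 19 − 20 = 16
  between Willow and Knoll: 19 + 29 − 10 = 38
  between Knoll and Fern: 29 + 26 − 28 = 27
  between Fern and Ridge: 26 + 31 − 23 = 34
Cheapest insertion is between Grove and Willow, adding 16.
New total = 95 + 16 = 111.

+16 min — insert Maple between Grove and Willow.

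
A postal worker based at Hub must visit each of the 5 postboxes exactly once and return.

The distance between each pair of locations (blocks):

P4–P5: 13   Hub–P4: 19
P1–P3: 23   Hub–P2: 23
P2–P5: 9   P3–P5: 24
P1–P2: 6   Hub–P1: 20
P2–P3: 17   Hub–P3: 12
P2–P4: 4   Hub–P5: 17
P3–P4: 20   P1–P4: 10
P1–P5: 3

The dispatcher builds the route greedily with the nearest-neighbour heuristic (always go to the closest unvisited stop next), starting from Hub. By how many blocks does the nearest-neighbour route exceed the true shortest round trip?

The nearest-neighbour route is 1 blocks longer than optimal.

From Hub: P3=12, P5=17, P4=19, P1=20, P2=23 → choose P3 (12).
From P3: P2=17, P4=20, P1=23, P5=24 → choose P2 (17).
From P2: P4=4, P1=6, P5=9 → choose P4 (4).
From P4: P1=10, P5=13 → choose P1 (10).
From P1: P5=3 → choose P5 (3).
NN route Hub → P3 → P2 → P4 → P1 → P5 → Hub costs 63.
Optimal: Hub → P3 → P4 → P2 → P1 → P5 → Hub costs 62 (by enumerating all 60 distinct tours).
Excess = 63 − 62 = 1.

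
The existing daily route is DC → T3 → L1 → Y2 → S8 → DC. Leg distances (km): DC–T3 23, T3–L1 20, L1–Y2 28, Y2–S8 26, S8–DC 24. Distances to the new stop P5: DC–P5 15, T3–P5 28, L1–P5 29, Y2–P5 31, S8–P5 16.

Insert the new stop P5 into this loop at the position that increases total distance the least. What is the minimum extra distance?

+7 km — insert P5 between S8 and DC.

Insertion cost between consecutive stops i–j is d(i,P5) + d(P5,j) − d(i,j):
  between DC and T3: 15 + 28 − 23 = 20
  between T3 and L1: 28 + 29 − 20 = 37
  between L1 and Y2: 29 + 31 − 28 = 32
  between Y2 and S8: 31 + 16 − 26 = 21
  between S8 and DC: 16 + 15 − 24 = 7
Cheapest insertion is between S8 and DC, adding 7.
New total = 121 + 7 = 128.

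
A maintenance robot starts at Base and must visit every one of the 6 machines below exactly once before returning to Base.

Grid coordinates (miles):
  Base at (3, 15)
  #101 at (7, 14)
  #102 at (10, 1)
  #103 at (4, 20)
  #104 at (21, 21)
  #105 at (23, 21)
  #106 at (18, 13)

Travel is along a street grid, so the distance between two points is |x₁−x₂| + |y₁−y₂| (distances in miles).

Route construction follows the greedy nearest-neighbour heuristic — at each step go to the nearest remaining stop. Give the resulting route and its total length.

At Base the remaining stops are #101 5, #103 6, #106 17, #102 21, #104 24, #105 26; go to #101.
At #101 the remaining stops are #103 9, #106 12, #102 16, #104 21, #105 23; go to #103.
At #103 the remaining stops are #104 18, #105 20, #106 21, #102 25; go to #104.
At #104 the remaining stops are #105 2, #106 11, #102 31; go to #105.
At #105 the remaining stops are #106 13, #102 33; go to #106.
At #106 the remaining stops are #102 20; go to #102.
Return #102→Base: 21.
Total = 5 + 9 + 18 + 2 + 13 + 20 + 21 = 88.

88 miles along Base → #101 → #103 → #104 → #105 → #106 → #102 → Base.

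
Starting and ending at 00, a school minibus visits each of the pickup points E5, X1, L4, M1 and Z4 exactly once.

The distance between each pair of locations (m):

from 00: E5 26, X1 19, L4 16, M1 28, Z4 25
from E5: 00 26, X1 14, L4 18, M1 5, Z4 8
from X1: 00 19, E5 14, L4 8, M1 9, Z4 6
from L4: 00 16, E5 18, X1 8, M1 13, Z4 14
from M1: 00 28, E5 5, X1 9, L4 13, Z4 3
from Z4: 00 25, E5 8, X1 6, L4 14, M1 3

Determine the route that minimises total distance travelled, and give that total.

Minimum total distance: 64 m.

There are 60 distinct closed tours to check (reversals are equivalent).
00 → E5 → X1 → L4 → M1 → Z4 → 00: 26+14+8+13+3+25 = 89
00 → E5 → X1 → L4 → Z4 → M1 → 00: 26+14+8+14+3+28 = 93
00 → E5 → X1 → M1 → L4 → Z4 → 00: 26+14+9+13+14+25 = 101
00 → E5 → X1 → M1 → Z4 → L4 → 00: 26+14+9+3+14+16 = 82
00 → E5 → X1 → Z4 → L4 → M1 → 00: 26+14+6+14+13+28 = 101
00 → E5 → X1 → Z4 → M1 → L4 → 00: 26+14+6+3+13+16 = 78
00 → E5 → L4 → X1 → M1 → Z4 → 00: 26+18+8+9+3+25 = 89
00 → E5 → L4 → X1 → Z4 → M1 → 00: 26+18+8+6+3+28 = 89
00 → E5 → L4 → M1 → X1 → Z4 → 00: 26+18+13+9+6+25 = 97
00 → E5 → L4 → M1 → Z4 → X1 → 00: 26+18+13+3+6+19 = 85
00 → E5 → L4 → Z4 → X1 → M1 → 00: 26+18+14+6+9+28 = 101
00 → E5 → L4 → Z4 → M1 → X1 → 00: 26+18+14+3+9+19 = 89
00 → E5 → M1 → X1 → L4 → Z4 → 00: 26+5+9+8+14+25 = 87
00 → E5 → M1 → X1 → Z4 → L4 → 00: 26+5+9+6+14+16 = 76
… (46 more)
00 → E5 → M1 → Z4 → X1 → L4 → 00: 26+5+3+6+8+16 = 64  ← best
The minimum is 64.
One optimal route: 00 → E5 → M1 → Z4 → X1 → L4 → 00 (or its reverse).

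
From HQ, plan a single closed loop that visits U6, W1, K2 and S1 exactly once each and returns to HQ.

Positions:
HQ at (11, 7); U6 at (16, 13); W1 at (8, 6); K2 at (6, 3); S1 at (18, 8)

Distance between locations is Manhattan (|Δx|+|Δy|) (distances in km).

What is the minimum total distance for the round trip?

44 km — the shortest possible round trip.

With 4 stops there are 4!/2 = 12 distinct round trips (a route and its reverse cost the same).
HQ - U6 - W1 - K2 - S1 - HQ: 11+15+5+17+8 = 56
HQ - U6 - W1 - S1 - K2 - HQ: 11+15+12+17+9 = 64
HQ - U6 - K2 - W1 - S1 - HQ: 11+20+5+12+8 = 56
HQ - U6 - K2 - S1 - W1 - HQ: 11+20+17+12+4 = 64
HQ - U6 - S1 - W1 - K2 - HQ: 11+7+12+5+9 = 44
HQ - U6 - S1 - K2 - W1 - HQ: 11+7+17+5+4 = 44
HQ - W1 - U6 - K2 - S1 - HQ: 4+15+20+17+8 = 64
HQ - W1 - U6 - S1 - K2 - HQ: 4+15+7+17+9 = 52
HQ - W1 - K2 - U6 - S1 - HQ: 4+5+20+7+8 = 44
HQ - W1 - S1 - U6 - K2 - HQ: 4+12+7+20+9 = 52
HQ - K2 - U6 - W1 - S1 - HQ: 9+20+15+12+8 = 64
HQ - K2 - W1 - U6 - S1 - HQ: 9+5+15+7+8 = 44
The minimum is 44.
One optimal route: HQ → U6 → S1 → W1 → K2 → HQ (or its reverse).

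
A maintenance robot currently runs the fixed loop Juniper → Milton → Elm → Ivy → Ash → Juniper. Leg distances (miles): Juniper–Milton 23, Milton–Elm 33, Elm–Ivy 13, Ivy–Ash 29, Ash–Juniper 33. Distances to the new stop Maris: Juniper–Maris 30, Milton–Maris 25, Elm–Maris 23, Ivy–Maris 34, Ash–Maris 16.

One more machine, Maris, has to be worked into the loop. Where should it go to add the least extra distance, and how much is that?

+13 miles — insert Maris between Ash and Juniper.

Insertion cost between consecutive stops i–j is d(i,Maris) + d(Maris,j) − d(i,j):
  between Juniper and Milton: 30 + 25 − 23 = 32
  between Milton and Elm: 25 + 23 − 33 = 15
  between Elm and Ivy: 23 + 34 − 13 = 44
  between Ivy and Ash: 34 + 16 − 29 = 21
  between Ash and Juniper: 16 + 30 − 33 = 13
Cheapest insertion is between Ash and Juniper, adding 13.
New total = 131 + 13 = 144.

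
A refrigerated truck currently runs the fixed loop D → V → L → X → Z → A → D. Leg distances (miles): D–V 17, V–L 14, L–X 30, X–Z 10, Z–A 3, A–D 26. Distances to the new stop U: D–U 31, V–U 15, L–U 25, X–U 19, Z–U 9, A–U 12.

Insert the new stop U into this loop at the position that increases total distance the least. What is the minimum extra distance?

Insertion cost between consecutive stops i–j is d(i,U) + d(U,j) − d(i,j):
  between D and V: 31 + 15 − 17 = 29
  between V and L: 15 + 25 − 14 = 26
  between L and X: 25 + 19 − 30 = 14
  between X and Z: 19 + 9 − 10 = 18
  between Z and A: 9 + 12 − 3 = 18
  between A and D: 12 + 31 − 26 = 17
Cheapest insertion is between L and X, adding 14.
New total = 100 + 14 = 114.

+14 miles — insert U between L and X.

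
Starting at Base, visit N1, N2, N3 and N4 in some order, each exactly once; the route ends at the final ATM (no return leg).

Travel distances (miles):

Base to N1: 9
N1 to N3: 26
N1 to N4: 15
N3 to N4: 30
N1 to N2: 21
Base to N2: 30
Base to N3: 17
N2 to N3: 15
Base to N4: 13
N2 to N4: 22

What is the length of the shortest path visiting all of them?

Shortest open route: 61 miles.

There are 4! = 24 possible orderings.
Base - N1 - N2 - N3 - N4: 9+21+15+30 = 75
Base - N1 - N2 - N4 - N3: 9+21+22+30 = 82
Base - N1 - N3 - N2 - N4: 9+26+15+22 = 72
Base - N1 - N3 - N4 - N2: 9+26+30+22 = 87
Base - N1 - N4 - N2 - N3: 9+15+22+15 = 61
Base - N1 - N4 - N3 - N2: 9+15+30+15 = 69
Base - N2 - N1 - N3 - N4: 30+21+26+30 = 107
Base - N2 - N1 - N4 - N3: 30+21+15+30 = 96
Base - N2 - N3 - N1 - N4: 30+15+26+15 = 86
Base - N2 - N3 - N4 - N1: 30+15+30+15 = 90
Base - N2 - N4 - N1 - N3: 30+22+15+26 = 93
Base - N2 - N4 - N3 - N1: 30+22+30+26 = 108
Base - N3 - N1 - N2 - N4: 17+26+21+22 = 86
Base - N3 - N1 - N4 - N2: 17+26+15+22 = 80
… (10 more)
The minimum is 61.
One shortest path: Base → N1 → N4 → N2 → N3.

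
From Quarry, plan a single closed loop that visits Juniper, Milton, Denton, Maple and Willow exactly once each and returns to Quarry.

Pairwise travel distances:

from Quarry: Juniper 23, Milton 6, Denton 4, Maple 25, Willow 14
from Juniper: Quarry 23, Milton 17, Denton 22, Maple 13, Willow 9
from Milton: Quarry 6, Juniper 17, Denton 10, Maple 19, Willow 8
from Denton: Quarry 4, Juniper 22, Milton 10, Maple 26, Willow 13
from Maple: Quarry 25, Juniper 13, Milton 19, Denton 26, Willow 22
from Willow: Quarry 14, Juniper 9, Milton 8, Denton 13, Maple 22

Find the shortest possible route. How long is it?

64 — the shortest possible round trip.

There are 60 distinct closed tours to check (reversals are equivalent).
Quarry - Juniper - Milton - Denton - Maple - Willow - Quarry: 23+17+10+26+22+14 = 112
Quarry - Juniper - Milton - Denton - Willow - Maple - Quarry: 23+17+10+13+22+25 = 110
Quarry - Juniper - Milton - Maple - Denton - Willow - Quarry: 23+17+19+26+13+14 = 112
Quarry - Juniper - Milton - Maple - Willow - Denton - Quarry: 23+17+19+22+13+4 = 98
Quarry - Juniper - Milton - Willow - Denton - Maple - Quarry: 23+17+8+13+26+25 = 112
Quarry - Juniper - Milton - Willow - Maple - Denton - Quarry: 23+17+8+22+26+4 = 100
Quarry - Juniper - Denton - Milton - Maple - Willow - Quarry: 23+22+10+19+22+14 = 110
Quarry - Juniper - Denton - Milton - Willow - Maple - Quarry: 23+22+10+8+22+25 = 110
Quarry - Juniper - Denton - Maple - Milton - Willow - Quarry: 23+22+26+19+8+14 = 112
Quarry - Juniper - Denton - Maple - Willow - Milton - Quarry: 23+22+26+22+8+6 = 107
Quarry - Juniper - Denton - Willow - Milton - Maple - Quarry: 23+22+13+8+19+25 = 110
Quarry - Juniper - Denton - Willow - Maple - Milton - Quarry: 23+22+13+22+19+6 = 105
Quarry - Juniper - Maple - Milton - Denton - Willow - Quarry: 23+13+19+10+13+14 = 92
Quarry - Juniper - Maple - Milton - Willow - Denton - Quarry: 23+13+19+8+13+4 = 80
… (46 more)
Quarry - Milton - Maple - Juniper - Willow - Denton - Quarry: 6+19+13+9+13+4 = 64  ← best
The minimum is 64.
One optimal route: Quarry → Milton → Maple → Juniper → Willow → Denton → Quarry (or its reverse).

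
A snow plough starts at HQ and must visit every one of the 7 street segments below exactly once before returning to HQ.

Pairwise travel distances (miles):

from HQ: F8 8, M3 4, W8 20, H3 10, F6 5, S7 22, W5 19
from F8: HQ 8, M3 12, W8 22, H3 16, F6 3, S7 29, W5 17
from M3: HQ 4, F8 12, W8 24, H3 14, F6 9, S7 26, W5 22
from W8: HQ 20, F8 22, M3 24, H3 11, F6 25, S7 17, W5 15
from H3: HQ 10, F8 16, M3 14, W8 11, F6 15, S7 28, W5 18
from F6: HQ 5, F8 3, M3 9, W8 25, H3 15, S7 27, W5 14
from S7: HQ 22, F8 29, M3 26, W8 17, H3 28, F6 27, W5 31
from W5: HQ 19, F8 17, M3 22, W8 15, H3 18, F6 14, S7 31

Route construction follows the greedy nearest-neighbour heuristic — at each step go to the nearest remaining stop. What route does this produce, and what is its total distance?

111 miles along HQ → M3 → F6 → F8 → H3 → W8 → W5 → S7 → HQ.

From HQ: distances to unvisited — M3=4, F6=5, F8=8, H3=10, W5=19, W8=20, S7=22. Nearest is M3 (4).
From M3: distances to unvisited — F6=9, F8=12, H3=14, W5=22, W8=24, S7=26. Nearest is F6 (9).
From F6: distances to unvisited — F8=3, W5=14, H3=15, W8=25, S7=27. Nearest is F8 (3).
From F8: distances to unvisited — H3=16, W5=17, W8=22, S7=29. Nearest is H3 (16).
From H3: distances to unvisited — W8=11, W5=18, S7=28. Nearest is W8 (11).
From W8: distances to unvisited — W5=15, S7=17. Nearest is W5 (15).
From W5: distances to unvisited — S7=31. Nearest is S7 (31).
Return S7→HQ: 22.
Total = 4 + 9 + 3 + 16 + 11 + 15 + 31 + 22 = 111.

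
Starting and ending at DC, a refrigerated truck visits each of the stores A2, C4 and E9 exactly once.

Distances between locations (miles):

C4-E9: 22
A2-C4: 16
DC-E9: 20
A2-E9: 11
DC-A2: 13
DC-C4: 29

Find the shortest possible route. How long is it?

71 miles — the shortest possible round trip.

There are 3 distinct closed tours to check (reversals are equivalent).
DC-A2-C4-E9-DC: 13+16+22+20 = 71
DC-A2-E9-C4-DC: 13+11+22+29 = 75
DC-C4-A2-E9-DC: 29+16+11+20 = 76
The minimum is 71.
One optimal route: DC → A2 → C4 → E9 → DC (or its reverse).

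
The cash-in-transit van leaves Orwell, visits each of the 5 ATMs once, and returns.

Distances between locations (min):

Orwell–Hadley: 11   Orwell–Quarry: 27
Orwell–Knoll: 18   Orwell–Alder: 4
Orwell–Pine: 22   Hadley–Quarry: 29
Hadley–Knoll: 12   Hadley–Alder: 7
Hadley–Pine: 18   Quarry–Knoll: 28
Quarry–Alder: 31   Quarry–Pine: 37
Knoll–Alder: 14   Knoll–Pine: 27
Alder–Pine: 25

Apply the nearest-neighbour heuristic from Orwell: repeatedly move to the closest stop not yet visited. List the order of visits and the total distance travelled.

At Orwell the remaining stops are Alder 4, Hadley 11, Knoll 18, Pine 22, Quarry 27; go to Alder.
At Alder the remaining stops are Hadley 7, Knoll 14, Pine 25, Quarry 31; go to Hadley.
At Hadley the remaining stops are Knoll 12, Pine 18, Quarry 29; go to Knoll.
At Knoll the remaining stops are Pine 27, Quarry 28; go to Pine.
At Pine the remaining stops are Quarry 37; go to Quarry.
Return Quarry→Orwell: 27.
Total = 4 + 7 + 12 + 27 + 37 + 27 = 114.

114 min along Orwell → Alder → Hadley → Knoll → Pine → Quarry → Orwell.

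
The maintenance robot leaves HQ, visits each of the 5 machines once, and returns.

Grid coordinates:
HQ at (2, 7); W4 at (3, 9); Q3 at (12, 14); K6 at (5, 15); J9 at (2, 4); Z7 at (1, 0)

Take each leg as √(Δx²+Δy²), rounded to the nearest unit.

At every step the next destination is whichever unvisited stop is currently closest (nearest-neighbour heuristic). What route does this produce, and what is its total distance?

46 along HQ → W4 → J9 → Z7 → K6 → Q3 → HQ.

At HQ the remaining stops are W4 2, J9 3, Z7 7, K6 9, Q3 12; go to W4.
At W4 the remaining stops are J9 5, K6 6, Z7 9, Q3 10; go to J9.
At J9 the remaining stops are Z7 4, K6 11, Q3 14; go to Z7.
At Z7 the remaining stops are K6 16, Q3 18; go to K6.
At K6 the remaining stops are Q3 7; go to Q3.
Return Q3→HQ: 12.
Total = 2 + 5 + 4 + 16 + 7 + 12 = 46.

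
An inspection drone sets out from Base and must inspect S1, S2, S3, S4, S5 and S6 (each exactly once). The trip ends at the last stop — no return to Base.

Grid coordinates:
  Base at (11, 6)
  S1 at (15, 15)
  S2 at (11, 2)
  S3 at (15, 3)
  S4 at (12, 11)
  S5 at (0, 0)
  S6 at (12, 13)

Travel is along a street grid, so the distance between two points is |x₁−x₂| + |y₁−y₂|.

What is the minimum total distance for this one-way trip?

Shortest open route: 43.

There are 6! = 720 possible orderings.
Base → S1 → S2 → S3 → S4 → S5 → S6: 13+17+5+11+23+25 = 94
Base → S1 → S2 → S3 → S4 → S6 → S5: 13+17+5+11+2+25 = 73
Base → S1 → S2 → S3 → S5 → S4 → S6: 13+17+5+18+23+2 = 78
Base → S1 → S2 → S3 → S5 → S6 → S4: 13+17+5+18+25+2 = 80
Base → S1 → S2 → S3 → S6 → S4 → S5: 13+17+5+13+2+23 = 73
Base → S1 → S2 → S3 → S6 → S5 → S4: 13+17+5+13+25+23 = 96
Base → S1 → S2 → S4 → S3 → S5 → S6: 13+17+10+11+18+25 = 94
Base → S1 → S2 → S4 → S3 → S6 → S5: 13+17+10+11+13+25 = 89
… (712 more)
Base → S4 → S6 → S1 → S3 → S2 → S5: 6+2+5+12+5+13 = 43  ← best
The minimum is 43.
One shortest path: Base → S4 → S6 → S1 → S3 → S2 → S5.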